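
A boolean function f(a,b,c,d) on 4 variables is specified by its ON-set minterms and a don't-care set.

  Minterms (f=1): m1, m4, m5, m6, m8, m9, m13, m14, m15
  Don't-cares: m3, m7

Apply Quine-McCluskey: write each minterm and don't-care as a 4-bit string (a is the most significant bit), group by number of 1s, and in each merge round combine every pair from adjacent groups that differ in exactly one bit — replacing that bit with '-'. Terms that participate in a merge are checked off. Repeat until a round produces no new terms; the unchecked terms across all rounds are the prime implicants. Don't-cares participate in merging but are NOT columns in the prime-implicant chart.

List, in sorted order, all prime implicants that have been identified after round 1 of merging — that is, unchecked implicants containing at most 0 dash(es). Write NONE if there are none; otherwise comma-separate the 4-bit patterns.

size-2^0 implicants → 0001(✓)  0011(✓)  0100(✓)  0101(✓)  0110(✓)  0111(✓)  1000(✓)  1001(✓)  1101(✓)  1110(✓)  1111(✓)
size-2^1 implicants → -001(✓)  -101(✓)  -110(✓)  -111(✓)  0-01(✓)  0-11(✓)  00-1(✓)  01-0(✓)  01-1(✓)  010-(✓)  011-(✓)  1-01(✓)  100-  11-1(✓)  111-(✓)
size-2^2 implicants → --01  -1-1  -11-  0--1  01--
Unchecked terms (primes): --01, -1-1, -11-, 0--1, 01--, 100-

NONE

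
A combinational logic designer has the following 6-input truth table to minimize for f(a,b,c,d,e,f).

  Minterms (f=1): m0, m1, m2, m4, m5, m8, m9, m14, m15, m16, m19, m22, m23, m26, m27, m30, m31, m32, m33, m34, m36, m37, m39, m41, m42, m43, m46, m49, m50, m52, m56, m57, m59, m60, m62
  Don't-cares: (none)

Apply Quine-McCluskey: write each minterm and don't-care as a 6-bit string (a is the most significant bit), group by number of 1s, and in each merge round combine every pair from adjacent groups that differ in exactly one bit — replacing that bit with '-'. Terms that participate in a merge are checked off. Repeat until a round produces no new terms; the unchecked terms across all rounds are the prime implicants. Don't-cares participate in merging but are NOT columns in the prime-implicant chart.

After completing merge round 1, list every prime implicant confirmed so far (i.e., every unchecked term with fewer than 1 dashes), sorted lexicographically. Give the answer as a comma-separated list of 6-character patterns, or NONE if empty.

NONE

[col 0] 000000*, 000001*, 000010*, 000100*, 000101*, 001000*, 001001*, 001110*, 001111*, 010000*, 010011*, 010110*, 010111*, 011010*, 011011*, 011110*, 011111*, 100000*, 100001*, 100010*, 100100*, 100101*, 100111*, 101001*, 101010*, 101011*, 101110*, 110001*, 110010*, 110100*, 111000*, 111001*, 111011*, 111100*, 111110*
[col 1] -00000*, -00001*, -00010*, -00100*, -00101*, -01001*, -01110*, -11011, -11110*, 0-0000, 0-1110*, 0-1111*, 00-000*, 00-001*, 000-00*, 000-01*, 0000-0*, 00000-*, 00010-*, 00100-*, 00111-*, 01-011*, 01-110*, 01-111*, 010-11*, 01011-*, 011-10*, 011-11*, 01101-*, 01111-*, 1-0001*, 1-0010, 1-0100, 1-1001*, 1-1011*, 1-1110*, 10-001*, 10-010, 100-00*, 100-01*, 1000-0*, 10000-*, 1001-1, 10010-*, 101-10, 1010-1*, 10101-, 11-001*, 11-100, 111-00, 1110-1*, 11100-, 1111-0
[col 2] --1110, -0-001, -00-00*, -00-01*, -000-0, -0000-*, -0010-*, 0-111-, 00-00-, 000-0-*, 01--11, 01-11-, 011-1-, 1--001, 1-10-1, 100-0-*
[col 3] -00-0-
Prime implicants: --1110, -0-001, -00-0-, -000-0, -11011, 0-0000, 0-111-, 00-00-, 01--11, 01-11-, 011-1-, 1--001, 1-0010, 1-0100, 1-10-1, 10-010, 1001-1, 101-10, 10101-, 11-100, 111-00, 11100-, 1111-0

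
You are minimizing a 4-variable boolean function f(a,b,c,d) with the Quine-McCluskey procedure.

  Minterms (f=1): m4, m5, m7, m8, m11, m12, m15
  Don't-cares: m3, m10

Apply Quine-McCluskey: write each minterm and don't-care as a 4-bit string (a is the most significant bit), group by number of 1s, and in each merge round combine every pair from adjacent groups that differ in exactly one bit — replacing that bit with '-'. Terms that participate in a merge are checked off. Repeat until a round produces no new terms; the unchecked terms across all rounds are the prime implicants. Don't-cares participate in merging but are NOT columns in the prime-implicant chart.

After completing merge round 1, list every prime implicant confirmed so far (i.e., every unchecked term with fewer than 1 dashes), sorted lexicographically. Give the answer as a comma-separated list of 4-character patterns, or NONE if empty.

size-2^0 implicants → 0011(✓)  0100(✓)  0101(✓)  0111(✓)  1000(✓)  1010(✓)  1011(✓)  1100(✓)  1111(✓)
size-2^1 implicants → -011(✓)  -100  -111(✓)  0-11(✓)  01-1  010-  1-00  1-11(✓)  10-0  101-
size-2^2 implicants → --11
Unchecked terms (primes): --11, -100, 01-1, 010-, 1-00, 10-0, 101-

NONE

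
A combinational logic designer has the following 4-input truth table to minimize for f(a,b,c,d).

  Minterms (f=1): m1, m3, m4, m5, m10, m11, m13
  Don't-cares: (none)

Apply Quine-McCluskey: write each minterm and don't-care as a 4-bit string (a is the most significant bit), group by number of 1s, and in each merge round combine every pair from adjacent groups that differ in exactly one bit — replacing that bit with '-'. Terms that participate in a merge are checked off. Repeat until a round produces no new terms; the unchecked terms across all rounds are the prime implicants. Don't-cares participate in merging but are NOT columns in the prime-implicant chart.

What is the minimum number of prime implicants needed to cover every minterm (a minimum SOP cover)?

size-2^0 implicants → 0001(✓)  0011(✓)  0100(✓)  0101(✓)  1010(✓)  1011(✓)  1101(✓)
size-2^1 implicants → -011  -101  0-01  00-1  010-  101-
Unchecked terms (primes): -011, -101, 0-01, 00-1, 010-, 101-
Minterm coverage:
  m1 ⊆ 0-01,00-1
  m3 ⊆ -011,00-1
  m4 ⊆ 010- [E]
  m5 ⊆ -101,0-01,010-
  m10 ⊆ 101- [E]
  m11 ⊆ -011,101-
  m13 ⊆ -101 [E]
E = {-101, 010-, 101-}
Petrick residual → 00-1
Cover = bc'd + a'b'd + a'bc' + ab'c  |cover|=4

4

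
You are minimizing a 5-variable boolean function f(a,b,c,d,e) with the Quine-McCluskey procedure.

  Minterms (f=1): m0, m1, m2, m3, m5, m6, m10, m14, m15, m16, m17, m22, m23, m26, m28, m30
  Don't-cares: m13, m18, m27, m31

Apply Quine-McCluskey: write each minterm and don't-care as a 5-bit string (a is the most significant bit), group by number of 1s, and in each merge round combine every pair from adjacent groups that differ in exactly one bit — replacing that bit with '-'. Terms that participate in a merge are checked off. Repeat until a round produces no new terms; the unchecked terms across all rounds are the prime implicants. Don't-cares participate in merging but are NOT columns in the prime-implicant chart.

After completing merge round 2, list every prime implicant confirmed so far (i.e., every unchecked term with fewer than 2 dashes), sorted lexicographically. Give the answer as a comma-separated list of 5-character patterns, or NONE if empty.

Round 0: 00000✓ 00001✓ 00010✓ 00011✓ 00101✓ 00110✓ 01010✓ 01101✓ 01110✓ 01111✓ 10000✓ 10001✓ 10010✓ 10110✓ 10111✓ 11010✓ 11011✓ 11100✓ 11110✓ 11111✓
Round 1: -0000✓ -0001✓ -0010✓ -0110✓ -1010✓ -1110✓ -1111✓ 0-010✓ 0-101 0-110✓ 00-01 00-10✓ 000-0✓ 000-1✓ 0000-✓ 0001-✓ 01-10✓ 011-1 0111-✓ 1-010✓ 1-110✓ 1-111✓ 10-10✓ 100-0✓ 1000-✓ 1011-✓ 11-10✓ 11-11✓ 1101-✓ 111-0 1111-✓
Round 2: --010✓ --110✓ -0-10✓ -00-0 -000- -1-10✓ -111- 0--10✓ 000-- 1--10✓ 1-11- 11-1-
Round 3: ---10
PIs = {---10, -00-0, -000-, -111-, 0-101, 00-01, 000--, 011-1, 1-11-, 11-1-, 111-0}

0-101, 00-01, 011-1, 111-0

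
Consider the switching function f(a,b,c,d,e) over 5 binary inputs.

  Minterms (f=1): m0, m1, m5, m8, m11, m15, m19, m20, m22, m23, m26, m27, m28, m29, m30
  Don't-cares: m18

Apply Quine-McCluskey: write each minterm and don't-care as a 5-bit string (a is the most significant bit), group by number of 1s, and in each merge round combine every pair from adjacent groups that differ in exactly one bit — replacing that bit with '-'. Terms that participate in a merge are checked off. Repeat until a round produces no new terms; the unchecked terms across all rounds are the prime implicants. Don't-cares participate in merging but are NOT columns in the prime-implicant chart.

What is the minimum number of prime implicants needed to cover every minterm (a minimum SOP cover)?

7

[col 0] 00000*, 00001*, 00101*, 01000*, 01011*, 01111*, 10010*, 10011*, 10100*, 10110*, 10111*, 11010*, 11011*, 11100*, 11101*, 11110*
[col 1] -1011, 0-000, 00-01, 0000-, 01-11, 1-010*, 1-011*, 1-100*, 1-110*, 10-10*, 10-11*, 1001-*, 101-0*, 1011-*, 11-10*, 1101-*, 111-0*, 1110-
[col 2] 1--10, 1-01-, 1-1-0, 10-1-
Prime implicants: -1011, 0-000, 00-01, 0000-, 01-11, 1--10, 1-01-, 1-1-0, 10-1-, 1110-
PI chart (minterm → PIs covering it):
  0 | 0-000,0000-
  1 | 00-01,0000-
  5 | 00-01  (sole → essential)
  8 | 0-000  (sole → essential)
  11 | -1011,01-11
  15 | 01-11  (sole → essential)
  19 | 1-01-,10-1-
  20 | 1-1-0  (sole → essential)
  22 | 1--10,1-1-0,10-1-
  23 | 10-1-  (sole → essential)
  26 | 1--10,1-01-
  27 | -1011,1-01-
  28 | 1-1-0,1110-
  29 | 1110-  (sole → essential)
  30 | 1--10,1-1-0
Essential prime implicants: 0-000, 00-01, 01-11, 1-1-0, 10-1-, 1110-
Petrick residual → 1-01-
Minimum SOP uses 7 PIs: a'c'd'e' + a'b'd'e + a'bde + ac'd + ace' + ab'd + abcd'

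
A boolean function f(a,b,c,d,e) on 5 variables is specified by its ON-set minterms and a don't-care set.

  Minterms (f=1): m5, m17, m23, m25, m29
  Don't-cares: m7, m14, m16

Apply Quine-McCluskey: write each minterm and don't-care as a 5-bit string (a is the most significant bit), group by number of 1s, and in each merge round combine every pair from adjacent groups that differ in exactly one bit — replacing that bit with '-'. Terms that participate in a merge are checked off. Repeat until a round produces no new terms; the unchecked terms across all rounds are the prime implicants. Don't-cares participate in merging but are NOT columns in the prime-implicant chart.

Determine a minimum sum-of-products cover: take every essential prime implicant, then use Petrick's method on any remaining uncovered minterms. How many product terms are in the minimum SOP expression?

Round 0: 00101✓ 00111✓ 01110 10000✓ 10001✓ 10111✓ 11001✓ 11101✓
Round 1: -0111 001-1 1-001 1000- 11-01
PIs = {-0111, 001-1, 01110, 1-001, 1000-, 11-01}
Coverage chart:
  m5: 001-1 ←essential
  m17: 1-001,1000-
  m23: -0111 ←essential
  m25: 1-001,11-01
  m29: 11-01 ←essential
Essential: -0111, 001-1, 11-01
Petrick residual → 1-001
Min cover (4 terms): b'cde + a'b'ce + ac'd'e + abd'e

4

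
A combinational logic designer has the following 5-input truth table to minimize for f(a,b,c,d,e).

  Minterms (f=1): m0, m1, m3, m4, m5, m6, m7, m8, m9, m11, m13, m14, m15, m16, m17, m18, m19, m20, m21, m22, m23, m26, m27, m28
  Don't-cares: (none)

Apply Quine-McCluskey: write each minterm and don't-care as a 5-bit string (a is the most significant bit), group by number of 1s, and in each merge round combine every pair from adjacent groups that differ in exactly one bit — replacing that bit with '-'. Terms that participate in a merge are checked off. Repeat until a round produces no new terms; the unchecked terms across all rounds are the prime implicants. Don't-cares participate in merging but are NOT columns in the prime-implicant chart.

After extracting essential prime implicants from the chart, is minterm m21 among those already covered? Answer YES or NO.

size-2^0 implicants → 00000(✓)  00001(✓)  00011(✓)  00100(✓)  00101(✓)  00110(✓)  00111(✓)  01000(✓)  01001(✓)  01011(✓)  01101(✓)  01110(✓)  01111(✓)  10000(✓)  10001(✓)  10010(✓)  10011(✓)  10100(✓)  10101(✓)  10110(✓)  10111(✓)  11010(✓)  11011(✓)  11100(✓)
size-2^1 implicants → -0000(✓)  -0001(✓)  -0011(✓)  -0100(✓)  -0101(✓)  -0110(✓)  -0111(✓)  -1011(✓)  0-000(✓)  0-001(✓)  0-011(✓)  0-101(✓)  0-110(✓)  0-111(✓)  00-00(✓)  00-01(✓)  00-11(✓)  000-1(✓)  0000-(✓)  001-0(✓)  001-1(✓)  0010-(✓)  0011-(✓)  01-01(✓)  01-11(✓)  010-1(✓)  0100-(✓)  011-1(✓)  0111-(✓)  1-010(✓)  1-011(✓)  1-100  10-00(✓)  10-01(✓)  10-10(✓)  10-11(✓)  100-0(✓)  100-1(✓)  1000-(✓)  1001-(✓)  101-0(✓)  101-1(✓)  1010-(✓)  1011-(✓)  1101-(✓)
size-2^2 implicants → --011  -0-00(✓)  -0-01(✓)  -0-11(✓)  -00-1(✓)  -000-(✓)  -01-0(✓)  -01-1(✓)  -010-(✓)  -011-(✓)  0--01(✓)  0--11(✓)  0-0-1(✓)  0-00-  0-1-1(✓)  0-11-  00--1(✓)  00-0-(✓)  001--(✓)  01--1(✓)  1-01-  10--0(✓)  10--1(✓)  10-0-(✓)  10-1-(✓)  100--(✓)  101--(✓)
size-2^3 implicants → -0--1  -0-0-  -01--  0---1  10---
Unchecked terms (primes): --011, -0--1, -0-0-, -01--, 0---1, 0-00-, 0-11-, 1-01-, 1-100, 10---
Minterm coverage:
  m0 ⊆ -0-0-,0-00-
  m1 ⊆ -0--1,-0-0-,0---1,0-00-
  m3 ⊆ --011,-0--1,0---1
  m4 ⊆ -0-0-,-01--
  m5 ⊆ -0--1,-0-0-,-01--,0---1
  m6 ⊆ -01--,0-11-
  m7 ⊆ -0--1,-01--,0---1,0-11-
  m8 ⊆ 0-00- [E]
  m9 ⊆ 0---1,0-00-
  m11 ⊆ --011,0---1
  m13 ⊆ 0---1 [E]
  m14 ⊆ 0-11- [E]
  m15 ⊆ 0---1,0-11-
  m16 ⊆ -0-0-,10---
  m17 ⊆ -0--1,-0-0-,10---
  m18 ⊆ 1-01-,10---
  m19 ⊆ --011,-0--1,1-01-,10---
  m20 ⊆ -0-0-,-01--,1-100,10---
  m21 ⊆ -0--1,-0-0-,-01--,10---
  m22 ⊆ -01--,10---
  m23 ⊆ -0--1,-01--,10---
  m26 ⊆ 1-01- [E]
  m27 ⊆ --011,1-01-
  m28 ⊆ 1-100 [E]
E = {0---1, 0-00-, 0-11-, 1-01-, 1-100}

NO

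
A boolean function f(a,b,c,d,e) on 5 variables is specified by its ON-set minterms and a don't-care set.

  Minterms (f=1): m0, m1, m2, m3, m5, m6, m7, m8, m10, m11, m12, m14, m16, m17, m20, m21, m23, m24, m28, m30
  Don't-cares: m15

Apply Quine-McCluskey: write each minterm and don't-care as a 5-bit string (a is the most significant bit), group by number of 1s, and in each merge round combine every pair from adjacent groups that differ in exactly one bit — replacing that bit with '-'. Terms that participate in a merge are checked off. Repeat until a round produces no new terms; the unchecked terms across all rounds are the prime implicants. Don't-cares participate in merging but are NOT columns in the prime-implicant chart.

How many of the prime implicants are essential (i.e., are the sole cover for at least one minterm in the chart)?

3

Round 0: 00000✓ 00001✓ 00010✓ 00011✓ 00101✓ 00110✓ 00111✓ 01000✓ 01010✓ 01011✓ 01100✓ 01110✓ 01111✓ 10000✓ 10001✓ 10100✓ 10101✓ 10111✓ 11000✓ 11100✓ 11110✓
Round 1: -0000✓ -0001✓ -0101✓ -0111✓ -1000✓ -1100✓ -1110✓ 0-000✓ 0-010✓ 0-011✓ 0-110✓ 0-111✓ 00-01✓ 00-10✓ 00-11✓ 000-0✓ 000-1✓ 0000-✓ 0001-✓ 001-1✓ 0011-✓ 01-00✓ 01-10✓ 01-11✓ 010-0✓ 0101-✓ 011-0✓ 0111-✓ 1-000✓ 1-100✓ 10-00✓ 10-01✓ 1000-✓ 101-1✓ 1010-✓ 11-00✓ 111-0✓
Round 2: --000 -0-01 -000- -01-1 -1-00 -11-0 0--10✓ 0--11✓ 0-0-0 0-01-✓ 0-11-✓ 00--1 00-1-✓ 000-- 01--0 01-1-✓ 1--00 10-0-
Round 3: 0--1-
PIs = {--000, -0-01, -000-, -01-1, -1-00, -11-0, 0--1-, 0-0-0, 00--1, 000--, 01--0, 1--00, 10-0-}
Coverage chart:
  m0: --000,-000-,0-0-0,000--
  m1: -0-01,-000-,00--1,000--
  m2: 0--1-,0-0-0,000--
  m3: 0--1-,00--1,000--
  m5: -0-01,-01-1,00--1
  m6: 0--1- ←essential
  m7: -01-1,0--1-,00--1
  m8: --000,-1-00,0-0-0,01--0
  m10: 0--1-,0-0-0,01--0
  m11: 0--1- ←essential
  m12: -1-00,-11-0,01--0
  m14: -11-0,0--1-,01--0
  m16: --000,-000-,1--00,10-0-
  m17: -0-01,-000-,10-0-
  m20: 1--00,10-0-
  m21: -0-01,-01-1,10-0-
  m23: -01-1 ←essential
  m24: --000,-1-00,1--00
  m28: -1-00,-11-0,1--00
  m30: -11-0 ←essential
Essential: -01-1, -11-0, 0--1-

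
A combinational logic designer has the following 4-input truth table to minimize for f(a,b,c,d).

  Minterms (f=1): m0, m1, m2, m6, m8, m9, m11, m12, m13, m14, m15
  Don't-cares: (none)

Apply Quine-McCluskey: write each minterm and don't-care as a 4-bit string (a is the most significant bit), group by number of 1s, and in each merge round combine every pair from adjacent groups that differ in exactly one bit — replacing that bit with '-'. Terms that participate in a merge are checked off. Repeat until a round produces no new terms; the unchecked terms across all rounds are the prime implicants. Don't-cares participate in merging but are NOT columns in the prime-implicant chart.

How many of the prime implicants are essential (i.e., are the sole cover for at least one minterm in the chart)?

2

[col 0] 0000*, 0001*, 0010*, 0110*, 1000*, 1001*, 1011*, 1100*, 1101*, 1110*, 1111*
[col 1] -000*, -001*, -110, 0-10, 00-0, 000-*, 1-00*, 1-01*, 1-11*, 10-1*, 100-*, 11-0*, 11-1*, 110-*, 111-*
[col 2] -00-, 1--1, 1-0-, 11--
Prime implicants: -00-, -110, 0-10, 00-0, 1--1, 1-0-, 11--
PI chart (minterm → PIs covering it):
  0 | -00-,00-0
  1 | -00-  (sole → essential)
  2 | 0-10,00-0
  6 | -110,0-10
  8 | -00-,1-0-
  9 | -00-,1--1,1-0-
  11 | 1--1  (sole → essential)
  12 | 1-0-,11--
  13 | 1--1,1-0-,11--
  14 | -110,11--
  15 | 1--1,11--
Essential prime implicants: -00-, 1--1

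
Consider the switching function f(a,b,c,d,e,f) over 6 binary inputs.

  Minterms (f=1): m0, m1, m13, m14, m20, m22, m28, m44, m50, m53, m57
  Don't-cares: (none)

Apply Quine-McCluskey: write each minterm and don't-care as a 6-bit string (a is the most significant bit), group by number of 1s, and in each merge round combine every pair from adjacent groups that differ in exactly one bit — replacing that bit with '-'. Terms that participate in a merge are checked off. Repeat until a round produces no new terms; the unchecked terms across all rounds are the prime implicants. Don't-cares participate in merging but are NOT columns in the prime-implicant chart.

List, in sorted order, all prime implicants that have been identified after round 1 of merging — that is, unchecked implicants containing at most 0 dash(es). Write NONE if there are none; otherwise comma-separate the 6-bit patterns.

size-2^0 implicants → 000000(✓)  000001(✓)  001101  001110  010100(✓)  010110(✓)  011100(✓)  101100  110010  110101  111001
size-2^1 implicants → 00000-  01-100  0101-0
Unchecked terms (primes): 00000-, 001101, 001110, 01-100, 0101-0, 101100, 110010, 110101, 111001

001101, 001110, 101100, 110010, 110101, 111001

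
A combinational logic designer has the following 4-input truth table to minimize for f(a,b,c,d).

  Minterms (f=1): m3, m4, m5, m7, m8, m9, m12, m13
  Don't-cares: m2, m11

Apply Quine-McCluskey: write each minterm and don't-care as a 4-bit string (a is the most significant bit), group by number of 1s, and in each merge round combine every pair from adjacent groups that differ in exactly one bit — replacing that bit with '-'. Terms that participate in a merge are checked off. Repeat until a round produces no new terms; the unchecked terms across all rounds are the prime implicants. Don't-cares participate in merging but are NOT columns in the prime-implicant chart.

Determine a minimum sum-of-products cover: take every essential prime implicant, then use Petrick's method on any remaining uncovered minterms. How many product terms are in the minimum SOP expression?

3

[col 0] 0010*, 0011*, 0100*, 0101*, 0111*, 1000*, 1001*, 1011*, 1100*, 1101*
[col 1] -011, -100*, -101*, 0-11, 001-, 01-1, 010-*, 1-00*, 1-01*, 10-1, 100-*, 110-*
[col 2] -10-, 1-0-
Prime implicants: -011, -10-, 0-11, 001-, 01-1, 1-0-, 10-1
PI chart (minterm → PIs covering it):
  3 | -011,0-11,001-
  4 | -10-  (sole → essential)
  5 | -10-,01-1
  7 | 0-11,01-1
  8 | 1-0-  (sole → essential)
  9 | 1-0-,10-1
  12 | -10-,1-0-
  13 | -10-,1-0-
Essential prime implicants: -10-, 1-0-
Petrick residual → 0-11
Minimum SOP uses 3 PIs: bc' + a'cd + ac'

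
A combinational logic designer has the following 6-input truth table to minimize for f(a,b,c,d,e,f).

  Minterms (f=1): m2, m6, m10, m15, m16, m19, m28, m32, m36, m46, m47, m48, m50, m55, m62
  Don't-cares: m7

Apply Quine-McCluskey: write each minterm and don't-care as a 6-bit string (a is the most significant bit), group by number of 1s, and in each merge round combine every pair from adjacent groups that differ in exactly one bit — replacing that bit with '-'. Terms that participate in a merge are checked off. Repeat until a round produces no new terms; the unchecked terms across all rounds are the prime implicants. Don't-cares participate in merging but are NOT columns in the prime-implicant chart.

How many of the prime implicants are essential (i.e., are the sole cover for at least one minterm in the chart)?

8

Round 0: 000010✓ 000110✓ 000111✓ 001010✓ 001111✓ 010000✓ 010011 011100 100000✓ 100100✓ 101110✓ 101111✓ 110000✓ 110010✓ 110111 111110✓
Round 1: -01111 -10000 00-010 00-111 000-10 00011- 1-0000 1-1110 100-00 10111- 1100-0
PIs = {-01111, -10000, 00-010, 00-111, 000-10, 00011-, 010011, 011100, 1-0000, 1-1110, 100-00, 10111-, 1100-0, 110111}
Coverage chart:
  m2: 00-010,000-10
  m6: 000-10,00011-
  m10: 00-010 ←essential
  m15: -01111,00-111
  m16: -10000 ←essential
  m19: 010011 ←essential
  m28: 011100 ←essential
  m32: 1-0000,100-00
  m36: 100-00 ←essential
  m46: 1-1110,10111-
  m47: -01111,10111-
  m48: -10000,1-0000,1100-0
  m50: 1100-0 ←essential
  m55: 110111 ←essential
  m62: 1-1110 ←essential
Essential: -10000, 00-010, 010011, 011100, 1-1110, 100-00, 1100-0, 110111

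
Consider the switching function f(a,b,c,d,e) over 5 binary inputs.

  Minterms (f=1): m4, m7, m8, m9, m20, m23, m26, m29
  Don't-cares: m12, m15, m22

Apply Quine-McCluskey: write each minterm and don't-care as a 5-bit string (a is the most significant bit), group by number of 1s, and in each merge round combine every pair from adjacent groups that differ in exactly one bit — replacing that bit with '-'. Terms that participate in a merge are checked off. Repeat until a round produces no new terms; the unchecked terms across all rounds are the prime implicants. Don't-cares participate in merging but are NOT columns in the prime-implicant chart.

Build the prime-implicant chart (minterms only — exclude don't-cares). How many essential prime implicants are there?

3

size-2^0 implicants → 00100(✓)  00111(✓)  01000(✓)  01001(✓)  01100(✓)  01111(✓)  10100(✓)  10110(✓)  10111(✓)  11010  11101
size-2^1 implicants → -0100  -0111  0-100  0-111  01-00  0100-  101-0  1011-
Unchecked terms (primes): -0100, -0111, 0-100, 0-111, 01-00, 0100-, 101-0, 1011-, 11010, 11101
Minterm coverage:
  m4 ⊆ -0100,0-100
  m7 ⊆ -0111,0-111
  m8 ⊆ 01-00,0100-
  m9 ⊆ 0100- [E]
  m20 ⊆ -0100,101-0
  m23 ⊆ -0111,1011-
  m26 ⊆ 11010 [E]
  m29 ⊆ 11101 [E]
E = {0100-, 11010, 11101}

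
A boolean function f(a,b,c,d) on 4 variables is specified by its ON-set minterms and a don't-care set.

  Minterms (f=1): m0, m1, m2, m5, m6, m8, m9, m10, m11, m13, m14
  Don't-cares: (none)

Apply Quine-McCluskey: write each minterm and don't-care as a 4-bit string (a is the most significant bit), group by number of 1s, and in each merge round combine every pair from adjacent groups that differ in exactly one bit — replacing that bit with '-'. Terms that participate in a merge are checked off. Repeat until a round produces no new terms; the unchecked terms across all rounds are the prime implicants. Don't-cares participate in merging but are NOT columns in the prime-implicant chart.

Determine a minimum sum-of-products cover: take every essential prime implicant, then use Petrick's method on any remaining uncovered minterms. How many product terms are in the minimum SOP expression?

[col 0] 0000*, 0001*, 0010*, 0101*, 0110*, 1000*, 1001*, 1010*, 1011*, 1101*, 1110*
[col 1] -000*, -001*, -010*, -101*, -110*, 0-01*, 0-10*, 00-0*, 000-*, 1-01*, 1-10*, 10-0*, 10-1*, 100-*, 101-*
[col 2] --01, --10, -0-0, -00-, 10--
Prime implicants: --01, --10, -0-0, -00-, 10--
PI chart (minterm → PIs covering it):
  0 | -0-0,-00-
  1 | --01,-00-
  2 | --10,-0-0
  5 | --01  (sole → essential)
  6 | --10  (sole → essential)
  8 | -0-0,-00-,10--
  9 | --01,-00-,10--
  10 | --10,-0-0,10--
  11 | 10--  (sole → essential)
  13 | --01  (sole → essential)
  14 | --10  (sole → essential)
Essential prime implicants: --01, --10, 10--
Petrick residual → -0-0
Minimum SOP uses 4 PIs: c'd + cd' + b'd' + ab'

4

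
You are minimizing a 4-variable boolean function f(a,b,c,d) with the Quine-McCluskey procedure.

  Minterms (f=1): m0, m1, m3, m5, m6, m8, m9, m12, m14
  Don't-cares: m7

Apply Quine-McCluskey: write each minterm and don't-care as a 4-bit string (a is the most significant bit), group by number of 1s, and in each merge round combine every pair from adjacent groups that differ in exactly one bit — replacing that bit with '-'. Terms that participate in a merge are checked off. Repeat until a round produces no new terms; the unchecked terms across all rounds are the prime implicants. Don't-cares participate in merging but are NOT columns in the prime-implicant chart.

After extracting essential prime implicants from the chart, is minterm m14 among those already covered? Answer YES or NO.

size-2^0 implicants → 0000(✓)  0001(✓)  0011(✓)  0101(✓)  0110(✓)  0111(✓)  1000(✓)  1001(✓)  1100(✓)  1110(✓)
size-2^1 implicants → -000(✓)  -001(✓)  -110  0-01(✓)  0-11(✓)  00-1(✓)  000-(✓)  01-1(✓)  011-  1-00  100-(✓)  11-0
size-2^2 implicants → -00-  0--1
Unchecked terms (primes): -00-, -110, 0--1, 011-, 1-00, 11-0
Minterm coverage:
  m0 ⊆ -00- [E]
  m1 ⊆ -00-,0--1
  m3 ⊆ 0--1 [E]
  m5 ⊆ 0--1 [E]
  m6 ⊆ -110,011-
  m8 ⊆ -00-,1-00
  m9 ⊆ -00- [E]
  m12 ⊆ 1-00,11-0
  m14 ⊆ -110,11-0
E = {-00-, 0--1}

NO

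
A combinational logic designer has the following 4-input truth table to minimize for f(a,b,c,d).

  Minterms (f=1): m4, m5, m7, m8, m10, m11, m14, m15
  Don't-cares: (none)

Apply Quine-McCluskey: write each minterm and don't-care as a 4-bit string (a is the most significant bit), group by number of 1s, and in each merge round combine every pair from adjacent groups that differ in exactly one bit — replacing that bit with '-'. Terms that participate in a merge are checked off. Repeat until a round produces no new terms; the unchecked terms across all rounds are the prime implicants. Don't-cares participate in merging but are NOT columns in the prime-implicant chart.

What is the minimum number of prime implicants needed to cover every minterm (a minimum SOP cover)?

4

[col 0] 0100*, 0101*, 0111*, 1000*, 1010*, 1011*, 1110*, 1111*
[col 1] -111, 01-1, 010-, 1-10*, 1-11*, 10-0, 101-*, 111-*
[col 2] 1-1-
Prime implicants: -111, 01-1, 010-, 1-1-, 10-0
PI chart (minterm → PIs covering it):
  4 | 010-  (sole → essential)
  5 | 01-1,010-
  7 | -111,01-1
  8 | 10-0  (sole → essential)
  10 | 1-1-,10-0
  11 | 1-1-  (sole → essential)
  14 | 1-1-  (sole → essential)
  15 | -111,1-1-
Essential prime implicants: 010-, 1-1-, 10-0
Petrick residual → -111
Minimum SOP uses 4 PIs: bcd + a'bc' + ac + ab'd'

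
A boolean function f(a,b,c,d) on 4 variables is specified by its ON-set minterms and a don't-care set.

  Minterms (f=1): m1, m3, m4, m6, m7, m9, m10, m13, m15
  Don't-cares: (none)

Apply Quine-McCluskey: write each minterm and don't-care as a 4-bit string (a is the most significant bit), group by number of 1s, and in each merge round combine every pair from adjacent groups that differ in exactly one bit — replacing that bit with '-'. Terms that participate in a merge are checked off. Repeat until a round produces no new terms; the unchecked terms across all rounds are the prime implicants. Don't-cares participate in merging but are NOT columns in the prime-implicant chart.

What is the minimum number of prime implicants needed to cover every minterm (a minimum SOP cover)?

5

size-2^0 implicants → 0001(✓)  0011(✓)  0100(✓)  0110(✓)  0111(✓)  1001(✓)  1010  1101(✓)  1111(✓)
size-2^1 implicants → -001  -111  0-11  00-1  01-0  011-  1-01  11-1
Unchecked terms (primes): -001, -111, 0-11, 00-1, 01-0, 011-, 1-01, 1010, 11-1
Minterm coverage:
  m1 ⊆ -001,00-1
  m3 ⊆ 0-11,00-1
  m4 ⊆ 01-0 [E]
  m6 ⊆ 01-0,011-
  m7 ⊆ -111,0-11,011-
  m9 ⊆ -001,1-01
  m10 ⊆ 1010 [E]
  m13 ⊆ 1-01,11-1
  m15 ⊆ -111,11-1
E = {01-0, 1010}
Petrick residual → -001, 0-11, 11-1
Cover = b'c'd + a'cd + a'bd' + ab'cd' + abd  |cover|=5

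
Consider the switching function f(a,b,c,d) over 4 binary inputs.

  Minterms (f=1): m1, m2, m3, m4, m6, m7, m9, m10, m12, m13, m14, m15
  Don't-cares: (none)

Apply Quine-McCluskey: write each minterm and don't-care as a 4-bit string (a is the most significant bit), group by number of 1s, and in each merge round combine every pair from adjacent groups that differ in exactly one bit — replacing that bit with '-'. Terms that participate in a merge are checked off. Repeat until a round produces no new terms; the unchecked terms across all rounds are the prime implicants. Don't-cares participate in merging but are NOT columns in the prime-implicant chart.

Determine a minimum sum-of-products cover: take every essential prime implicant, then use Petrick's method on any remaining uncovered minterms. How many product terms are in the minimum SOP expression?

size-2^0 implicants → 0001(✓)  0010(✓)  0011(✓)  0100(✓)  0110(✓)  0111(✓)  1001(✓)  1010(✓)  1100(✓)  1101(✓)  1110(✓)  1111(✓)
size-2^1 implicants → -001  -010(✓)  -100(✓)  -110(✓)  -111(✓)  0-10(✓)  0-11(✓)  00-1  001-(✓)  01-0(✓)  011-(✓)  1-01  1-10(✓)  11-0(✓)  11-1(✓)  110-(✓)  111-(✓)
size-2^2 implicants → --10  -1-0  -11-  0-1-  11--
Unchecked terms (primes): --10, -001, -1-0, -11-, 0-1-, 00-1, 1-01, 11--
Minterm coverage:
  m1 ⊆ -001,00-1
  m2 ⊆ --10,0-1-
  m3 ⊆ 0-1-,00-1
  m4 ⊆ -1-0 [E]
  m6 ⊆ --10,-1-0,-11-,0-1-
  m7 ⊆ -11-,0-1-
  m9 ⊆ -001,1-01
  m10 ⊆ --10 [E]
  m12 ⊆ -1-0,11--
  m13 ⊆ 1-01,11--
  m14 ⊆ --10,-1-0,-11-,11--
  m15 ⊆ -11-,11--
E = {--10, -1-0}
Petrick residual → -001, 0-1-, 11--
Cover = cd' + b'c'd + bd' + a'c + ab  |cover|=5

5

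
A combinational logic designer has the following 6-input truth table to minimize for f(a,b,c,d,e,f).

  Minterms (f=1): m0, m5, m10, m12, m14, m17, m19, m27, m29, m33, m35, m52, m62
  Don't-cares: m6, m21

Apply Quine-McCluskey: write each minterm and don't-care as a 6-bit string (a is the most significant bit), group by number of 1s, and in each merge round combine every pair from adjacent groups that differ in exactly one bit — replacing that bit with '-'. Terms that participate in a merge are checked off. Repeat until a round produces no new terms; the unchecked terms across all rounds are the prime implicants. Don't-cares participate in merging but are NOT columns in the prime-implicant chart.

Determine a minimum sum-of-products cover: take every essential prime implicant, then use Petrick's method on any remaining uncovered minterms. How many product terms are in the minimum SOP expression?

10

Round 0: 000000 000101✓ 000110✓ 001010✓ 001100✓ 001110✓ 010001✓ 010011✓ 010101✓ 011011✓ 011101✓ 100001✓ 100011✓ 110100 111110
Round 1: 0-0101 00-110 001-10 0011-0 01-011 01-101 010-01 0100-1 1000-1
PIs = {0-0101, 00-110, 000000, 001-10, 0011-0, 01-011, 01-101, 010-01, 0100-1, 1000-1, 110100, 111110}
Coverage chart:
  m0: 000000 ←essential
  m5: 0-0101 ←essential
  m10: 001-10 ←essential
  m12: 0011-0 ←essential
  m14: 00-110,001-10,0011-0
  m17: 010-01,0100-1
  m19: 01-011,0100-1
  m27: 01-011 ←essential
  m29: 01-101 ←essential
  m33: 1000-1 ←essential
  m35: 1000-1 ←essential
  m52: 110100 ←essential
  m62: 111110 ←essential
Essential: 0-0101, 000000, 001-10, 0011-0, 01-011, 01-101, 1000-1, 110100, 111110
Petrick residual → 010-01
Min cover (10 terms): a'c'de'f + a'b'c'd'e'f' + a'b'cef' + a'b'cdf' + a'bd'ef + a'bde'f + a'bc'e'f + ab'c'd'f + abc'de'f' + abcdef'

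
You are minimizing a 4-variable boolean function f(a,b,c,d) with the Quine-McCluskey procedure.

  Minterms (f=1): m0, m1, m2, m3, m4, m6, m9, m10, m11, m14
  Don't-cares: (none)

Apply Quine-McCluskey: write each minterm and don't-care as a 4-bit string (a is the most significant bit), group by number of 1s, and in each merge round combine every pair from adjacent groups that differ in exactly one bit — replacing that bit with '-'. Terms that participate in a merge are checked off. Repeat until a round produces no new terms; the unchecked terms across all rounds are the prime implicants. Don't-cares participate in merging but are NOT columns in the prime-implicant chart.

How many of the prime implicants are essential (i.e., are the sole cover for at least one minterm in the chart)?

size-2^0 implicants → 0000(✓)  0001(✓)  0010(✓)  0011(✓)  0100(✓)  0110(✓)  1001(✓)  1010(✓)  1011(✓)  1110(✓)
size-2^1 implicants → -001(✓)  -010(✓)  -011(✓)  -110(✓)  0-00(✓)  0-10(✓)  00-0(✓)  00-1(✓)  000-(✓)  001-(✓)  01-0(✓)  1-10(✓)  10-1(✓)  101-(✓)
size-2^2 implicants → --10  -0-1  -01-  0--0  00--
Unchecked terms (primes): --10, -0-1, -01-, 0--0, 00--
Minterm coverage:
  m0 ⊆ 0--0,00--
  m1 ⊆ -0-1,00--
  m2 ⊆ --10,-01-,0--0,00--
  m3 ⊆ -0-1,-01-,00--
  m4 ⊆ 0--0 [E]
  m6 ⊆ --10,0--0
  m9 ⊆ -0-1 [E]
  m10 ⊆ --10,-01-
  m11 ⊆ -0-1,-01-
  m14 ⊆ --10 [E]
E = {--10, -0-1, 0--0}

3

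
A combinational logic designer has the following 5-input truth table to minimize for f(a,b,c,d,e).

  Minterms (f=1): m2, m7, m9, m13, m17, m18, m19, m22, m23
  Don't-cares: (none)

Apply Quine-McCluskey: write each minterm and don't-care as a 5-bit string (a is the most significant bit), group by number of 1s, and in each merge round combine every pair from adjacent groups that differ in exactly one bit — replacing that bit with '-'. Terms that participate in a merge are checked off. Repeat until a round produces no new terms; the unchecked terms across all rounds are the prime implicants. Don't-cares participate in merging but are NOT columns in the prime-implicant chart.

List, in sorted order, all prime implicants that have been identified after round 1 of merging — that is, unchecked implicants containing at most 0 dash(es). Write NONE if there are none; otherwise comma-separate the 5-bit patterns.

size-2^0 implicants → 00010(✓)  00111(✓)  01001(✓)  01101(✓)  10001(✓)  10010(✓)  10011(✓)  10110(✓)  10111(✓)
size-2^1 implicants → -0010  -0111  01-01  10-10(✓)  10-11(✓)  100-1  1001-(✓)  1011-(✓)
size-2^2 implicants → 10-1-
Unchecked terms (primes): -0010, -0111, 01-01, 10-1-, 100-1

NONE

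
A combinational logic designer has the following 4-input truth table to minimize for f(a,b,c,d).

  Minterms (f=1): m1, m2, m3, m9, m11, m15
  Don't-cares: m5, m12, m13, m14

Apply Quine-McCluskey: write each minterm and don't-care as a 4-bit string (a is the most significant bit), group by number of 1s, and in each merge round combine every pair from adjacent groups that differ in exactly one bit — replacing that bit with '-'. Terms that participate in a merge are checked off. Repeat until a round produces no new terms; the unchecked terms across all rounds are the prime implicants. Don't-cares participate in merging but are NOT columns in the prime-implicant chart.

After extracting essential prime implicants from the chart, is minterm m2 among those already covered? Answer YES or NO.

[col 0] 0001*, 0010*, 0011*, 0101*, 1001*, 1011*, 1100*, 1101*, 1110*, 1111*
[col 1] -001*, -011*, -101*, 0-01*, 00-1*, 001-, 1-01*, 1-11*, 10-1*, 11-0*, 11-1*, 110-*, 111-*
[col 2] --01, -0-1, 1--1, 11--
Prime implicants: --01, -0-1, 001-, 1--1, 11--
PI chart (minterm → PIs covering it):
  1 | --01,-0-1
  2 | 001-  (sole → essential)
  3 | -0-1,001-
  9 | --01,-0-1,1--1
  11 | -0-1,1--1
  15 | 1--1,11--
Essential prime implicants: 001-

YES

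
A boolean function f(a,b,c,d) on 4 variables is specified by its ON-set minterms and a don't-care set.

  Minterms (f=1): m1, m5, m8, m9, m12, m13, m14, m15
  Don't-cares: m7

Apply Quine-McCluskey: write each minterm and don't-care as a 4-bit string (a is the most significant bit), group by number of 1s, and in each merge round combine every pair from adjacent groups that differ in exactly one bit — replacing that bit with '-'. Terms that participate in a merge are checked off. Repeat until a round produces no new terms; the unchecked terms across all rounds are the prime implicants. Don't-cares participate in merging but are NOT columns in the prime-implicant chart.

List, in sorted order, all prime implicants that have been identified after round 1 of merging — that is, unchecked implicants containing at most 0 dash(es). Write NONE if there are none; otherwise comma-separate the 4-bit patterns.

[col 0] 0001*, 0101*, 0111*, 1000*, 1001*, 1100*, 1101*, 1110*, 1111*
[col 1] -001*, -101*, -111*, 0-01*, 01-1*, 1-00*, 1-01*, 100-*, 11-0*, 11-1*, 110-*, 111-*
[col 2] --01, -1-1, 1-0-, 11--
Prime implicants: --01, -1-1, 1-0-, 11--

NONE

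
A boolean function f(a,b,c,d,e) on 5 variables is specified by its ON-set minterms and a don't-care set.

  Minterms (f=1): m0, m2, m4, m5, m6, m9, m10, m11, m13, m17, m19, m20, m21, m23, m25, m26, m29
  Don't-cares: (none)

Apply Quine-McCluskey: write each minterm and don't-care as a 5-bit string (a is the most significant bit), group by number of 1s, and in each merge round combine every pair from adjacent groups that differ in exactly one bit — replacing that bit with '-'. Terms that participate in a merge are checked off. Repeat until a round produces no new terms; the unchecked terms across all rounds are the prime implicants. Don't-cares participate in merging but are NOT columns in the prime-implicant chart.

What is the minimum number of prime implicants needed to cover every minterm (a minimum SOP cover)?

6

Round 0: 00000✓ 00010✓ 00100✓ 00101✓ 00110✓ 01001✓ 01010✓ 01011✓ 01101✓ 10001✓ 10011✓ 10100✓ 10101✓ 10111✓ 11001✓ 11010✓ 11101✓
Round 1: -0100✓ -0101✓ -1001✓ -1010 -1101✓ 0-010 0-101✓ 00-00✓ 00-10✓ 000-0✓ 001-0✓ 0010-✓ 01-01✓ 010-1 0101- 1-001✓ 1-101✓ 10-01✓ 10-11✓ 100-1✓ 101-1✓ 1010-✓ 11-01✓
Round 2: --101 -010- -1-01 00--0 1--01 10--1
PIs = {--101, -010-, -1-01, -1010, 0-010, 00--0, 010-1, 0101-, 1--01, 10--1}
Coverage chart:
  m0: 00--0 ←essential
  m2: 0-010,00--0
  m4: -010-,00--0
  m5: --101,-010-
  m6: 00--0 ←essential
  m9: -1-01,010-1
  m10: -1010,0-010,0101-
  m11: 010-1,0101-
  m13: --101,-1-01
  m17: 1--01,10--1
  m19: 10--1 ←essential
  m20: -010- ←essential
  m21: --101,-010-,1--01,10--1
  m23: 10--1 ←essential
  m25: -1-01,1--01
  m26: -1010 ←essential
  m29: --101,-1-01,1--01
Essential: -010-, -1010, 00--0, 10--1
Petrick residual → -1-01, 010-1
Min cover (6 terms): b'cd' + bd'e + bc'de' + a'b'e' + a'bc'e + ab'e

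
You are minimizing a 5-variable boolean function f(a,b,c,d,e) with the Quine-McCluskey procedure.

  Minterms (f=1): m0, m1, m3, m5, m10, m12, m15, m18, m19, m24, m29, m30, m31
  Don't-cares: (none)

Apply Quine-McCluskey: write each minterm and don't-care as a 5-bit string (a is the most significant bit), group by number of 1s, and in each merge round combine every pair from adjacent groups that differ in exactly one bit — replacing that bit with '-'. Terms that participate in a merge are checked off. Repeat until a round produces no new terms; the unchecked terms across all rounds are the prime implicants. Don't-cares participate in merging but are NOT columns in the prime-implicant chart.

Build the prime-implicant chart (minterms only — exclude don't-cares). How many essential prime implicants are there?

9

[col 0] 00000*, 00001*, 00011*, 00101*, 01010, 01100, 01111*, 10010*, 10011*, 11000, 11101*, 11110*, 11111*
[col 1] -0011, -1111, 00-01, 000-1, 0000-, 1001-, 111-1, 1111-
Prime implicants: -0011, -1111, 00-01, 000-1, 0000-, 01010, 01100, 1001-, 11000, 111-1, 1111-
PI chart (minterm → PIs covering it):
  0 | 0000-  (sole → essential)
  1 | 00-01,000-1,0000-
  3 | -0011,000-1
  5 | 00-01  (sole → essential)
  10 | 01010  (sole → essential)
  12 | 01100  (sole → essential)
  15 | -1111  (sole → essential)
  18 | 1001-  (sole → essential)
  19 | -0011,1001-
  24 | 11000  (sole → essential)
  29 | 111-1  (sole → essential)
  30 | 1111-  (sole → essential)
  31 | -1111,111-1,1111-
Essential prime implicants: -1111, 00-01, 0000-, 01010, 01100, 1001-, 11000, 111-1, 1111-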